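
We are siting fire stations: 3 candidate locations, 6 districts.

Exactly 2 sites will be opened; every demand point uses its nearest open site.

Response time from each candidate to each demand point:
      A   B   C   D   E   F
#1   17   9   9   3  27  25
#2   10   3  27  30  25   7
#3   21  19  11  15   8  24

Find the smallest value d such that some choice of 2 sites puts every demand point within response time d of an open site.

15

Open {#2, #3}.
  Farthest demand point is D at response time 15 (to #3); all others are ≤ 15.
With {#1, #3} the worst case is 24.
With {#1, #2} the worst case is 25.
No size-2 selection achieves below 15.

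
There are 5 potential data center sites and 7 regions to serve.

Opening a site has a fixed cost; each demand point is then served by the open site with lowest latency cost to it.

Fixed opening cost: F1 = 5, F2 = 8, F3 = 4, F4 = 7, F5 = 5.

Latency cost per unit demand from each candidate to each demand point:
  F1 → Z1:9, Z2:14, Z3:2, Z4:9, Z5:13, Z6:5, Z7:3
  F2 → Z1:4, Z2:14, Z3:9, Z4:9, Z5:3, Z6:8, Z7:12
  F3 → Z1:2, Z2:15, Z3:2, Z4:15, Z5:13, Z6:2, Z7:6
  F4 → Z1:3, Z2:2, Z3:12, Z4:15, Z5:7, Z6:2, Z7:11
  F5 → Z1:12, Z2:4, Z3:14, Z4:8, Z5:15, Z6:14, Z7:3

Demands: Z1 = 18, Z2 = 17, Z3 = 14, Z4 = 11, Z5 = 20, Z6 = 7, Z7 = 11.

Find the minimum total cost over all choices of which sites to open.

317

Open {F2, F3, F4, F5}: assign each demand point to its cheapest open site.
  Z1→F3 18×2=36, Z2→F4 17×2=34, Z3→F3 14×2=28, Z4→F5 11×8=88, Z5→F2 20×3=60, Z6→F3 7×2=14, Z7→F5 11×3=33
  latency cost 293, fixed 24 → total 317.
Compare {F1, F2, F3, F4, F5}: latency cost 293 + fixed 29 = 322.
Compare {F1, F2, F3, F4}: latency cost 304 + fixed 24 = 328.
Compare {F1, F2, F4, F5}: latency cost 311 + fixed 25 = 336.
All other subsets cost ≥ 322. Minimum total cost: 317.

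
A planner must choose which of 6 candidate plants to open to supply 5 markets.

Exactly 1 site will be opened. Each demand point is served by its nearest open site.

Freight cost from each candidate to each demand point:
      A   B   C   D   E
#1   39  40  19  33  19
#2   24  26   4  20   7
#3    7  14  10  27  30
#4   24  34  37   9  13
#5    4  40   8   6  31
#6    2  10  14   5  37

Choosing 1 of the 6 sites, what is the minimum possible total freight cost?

Open {#6}.
  A→#6 2, B→#6 10, C→#6 14, D→#6 5, E→#6 37  ⇒ total 68.
Compare {#2}: total 81.
Compare {#3}: total 88.
No size-1 selection does better; minimum is 68.

68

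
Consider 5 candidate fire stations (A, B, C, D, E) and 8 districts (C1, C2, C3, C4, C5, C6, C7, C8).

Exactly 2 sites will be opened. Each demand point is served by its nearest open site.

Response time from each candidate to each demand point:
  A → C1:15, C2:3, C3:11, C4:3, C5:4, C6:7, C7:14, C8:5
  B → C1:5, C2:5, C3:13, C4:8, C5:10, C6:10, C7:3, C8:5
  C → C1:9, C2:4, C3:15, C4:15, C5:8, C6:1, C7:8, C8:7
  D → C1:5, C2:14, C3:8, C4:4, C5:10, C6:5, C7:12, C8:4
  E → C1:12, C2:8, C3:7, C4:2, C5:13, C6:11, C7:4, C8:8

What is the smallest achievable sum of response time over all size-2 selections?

Open {A, B}.
  C1→B 5, C2→A 3, C3→A 11, C4→A 3, C5→A 4, C6→A 7, C7→B 3, C8→A 5  ⇒ total 41.
Compare {C, D}: total 42.
Compare {C, E}: total 42.
No size-2 selection does better; minimum is 41.

41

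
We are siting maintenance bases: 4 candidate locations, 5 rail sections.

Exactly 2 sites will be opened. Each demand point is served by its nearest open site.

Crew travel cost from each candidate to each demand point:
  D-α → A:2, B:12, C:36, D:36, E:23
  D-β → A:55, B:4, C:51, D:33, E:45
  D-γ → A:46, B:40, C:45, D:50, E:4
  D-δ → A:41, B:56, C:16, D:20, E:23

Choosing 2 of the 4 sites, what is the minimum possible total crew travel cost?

73

Open {D-α, D-δ}.
  A→D-α 2, B→D-α 12, C→D-δ 16, D→D-δ 20, E→D-α 23  ⇒ total 73.
Compare {D-α, D-γ}: total 90.
Compare {D-α, D-β}: total 98.
No size-2 selection does better; minimum is 73.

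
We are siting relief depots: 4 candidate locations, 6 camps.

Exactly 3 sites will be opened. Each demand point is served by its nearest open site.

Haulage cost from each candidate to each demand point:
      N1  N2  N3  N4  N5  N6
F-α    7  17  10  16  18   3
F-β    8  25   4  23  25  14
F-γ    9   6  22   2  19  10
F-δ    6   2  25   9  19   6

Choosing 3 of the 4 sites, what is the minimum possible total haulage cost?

39

Open {F-β, F-γ, F-δ}.
  N1→F-δ 6, N2→F-δ 2, N3→F-β 4, N4→F-γ 2, N5→F-γ 19, N6→F-δ 6  ⇒ total 39.
Compare {F-α, F-β, F-γ}: total 40.
Compare {F-α, F-γ, F-δ}: total 41.
No size-3 selection does better; minimum is 39.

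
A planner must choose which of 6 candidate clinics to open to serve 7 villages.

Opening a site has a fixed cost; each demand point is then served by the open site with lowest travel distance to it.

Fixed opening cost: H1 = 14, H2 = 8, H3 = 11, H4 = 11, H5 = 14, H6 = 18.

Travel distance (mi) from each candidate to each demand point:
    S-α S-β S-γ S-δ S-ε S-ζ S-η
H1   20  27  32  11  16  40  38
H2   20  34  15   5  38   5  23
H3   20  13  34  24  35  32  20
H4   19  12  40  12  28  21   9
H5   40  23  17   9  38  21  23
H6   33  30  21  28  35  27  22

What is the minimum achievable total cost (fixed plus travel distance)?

112

Open {H2, H4}: assign each demand point to its cheapest open site.
  S-α→H4 19, S-β→H4 12, S-γ→H2 15, S-δ→H2 5, S-ε→H4 28, S-ζ→H2 5, S-η→H4 9
  travel distance 93, fixed 19 → total 112.
Compare {H1, H2, H4}: travel distance 81 + fixed 33 = 114.
Compare {H2, H3, H4}: travel distance 93 + fixed 30 = 123.
Compare {H1, H2, H3, H4}: travel distance 81 + fixed 44 = 125.
All other subsets cost ≥ 114. Minimum total cost: 112.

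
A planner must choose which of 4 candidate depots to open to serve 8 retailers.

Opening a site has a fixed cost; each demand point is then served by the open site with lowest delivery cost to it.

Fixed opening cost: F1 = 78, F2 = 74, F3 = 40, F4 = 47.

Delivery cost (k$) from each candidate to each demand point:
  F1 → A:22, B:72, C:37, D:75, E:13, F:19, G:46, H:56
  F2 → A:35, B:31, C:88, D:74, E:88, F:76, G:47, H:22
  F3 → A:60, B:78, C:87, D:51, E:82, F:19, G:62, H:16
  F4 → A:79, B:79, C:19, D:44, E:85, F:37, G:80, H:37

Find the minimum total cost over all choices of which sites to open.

394

Open {F1, F3}: assign each demand point to its cheapest open site.
  A→F1 22, B→F1 72, C→F1 37, D→F3 51, E→F1 13, F→F1 19, G→F1 46, H→F3 16
  delivery cost 276, fixed 118 → total 394.
Compare {F1, F4}: delivery cost 272 + fixed 125 = 397.
Compare {F1, F2, F4}: delivery cost 216 + fixed 199 = 415.
Compare {F1, F2}: delivery cost 264 + fixed 152 = 416.
All other subsets cost ≥ 397. Minimum total cost: 394.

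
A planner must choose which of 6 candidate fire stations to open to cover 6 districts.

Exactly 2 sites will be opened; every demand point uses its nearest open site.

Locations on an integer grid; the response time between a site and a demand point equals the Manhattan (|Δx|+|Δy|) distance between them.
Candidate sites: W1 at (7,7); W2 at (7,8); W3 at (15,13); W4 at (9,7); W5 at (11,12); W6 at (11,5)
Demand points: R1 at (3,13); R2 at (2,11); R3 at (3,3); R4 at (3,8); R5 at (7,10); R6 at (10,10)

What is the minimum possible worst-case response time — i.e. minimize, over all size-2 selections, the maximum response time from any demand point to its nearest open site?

Open {W1, W2}.
  Farthest demand point is R1 at response time 9 (to W2); all others are ≤ 9.
With {W1, W5} the worst case is 9.
With {W2, W3} the worst case is 9.
No size-2 selection achieves below 9.

9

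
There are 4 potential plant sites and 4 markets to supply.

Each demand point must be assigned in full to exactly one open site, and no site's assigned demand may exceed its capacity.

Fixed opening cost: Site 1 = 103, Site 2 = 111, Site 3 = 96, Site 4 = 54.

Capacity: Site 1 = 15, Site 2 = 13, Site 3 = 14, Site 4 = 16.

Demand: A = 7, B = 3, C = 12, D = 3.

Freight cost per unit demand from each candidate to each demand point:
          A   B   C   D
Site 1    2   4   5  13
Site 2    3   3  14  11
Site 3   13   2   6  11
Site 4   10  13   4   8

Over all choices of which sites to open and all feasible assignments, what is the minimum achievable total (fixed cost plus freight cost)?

Open {Site 1, Site 4}; cheapest assignment that respects the capacities:
  Site 1 (cap 15, load 10): A, B — cost 7×2 + 3×4 = 26
  Site 4 (cap 16, load 15): C, D — cost 12×4 + 3×8 = 72
  Shipping 98, fixed 157 → total 255.
  Any other capacity-feasible assignment to {Site 1, Site 4} ships for at least 98.
Compare {Site 2, Site 4}: its best feasible assignment gives total 267.
Compare {Site 3, Site 4}: its best feasible assignment gives total 319.
Every other set of open sites that can feasibly serve all demand totals ≥ 267 even under its best assignment. Minimum: 255.

255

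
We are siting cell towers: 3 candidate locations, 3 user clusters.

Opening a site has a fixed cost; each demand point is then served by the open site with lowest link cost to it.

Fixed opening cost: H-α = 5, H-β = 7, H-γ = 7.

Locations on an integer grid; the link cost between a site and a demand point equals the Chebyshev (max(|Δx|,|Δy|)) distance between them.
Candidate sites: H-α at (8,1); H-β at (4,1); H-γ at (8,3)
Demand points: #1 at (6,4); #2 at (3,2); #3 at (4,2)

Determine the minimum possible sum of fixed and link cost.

12

Open {H-β}: assign each demand point to its cheapest open site.
  #1→H-β 3, #2→H-β 1, #3→H-β 1
  link cost 5, fixed 7 → total 12.
Compare {H-α}: link cost 12 + fixed 5 = 17.
Compare {H-α, H-β}: link cost 5 + fixed 12 = 17.
Compare {H-γ}: link cost 11 + fixed 7 = 18.
All other subsets cost ≥ 17. Minimum total cost: 12.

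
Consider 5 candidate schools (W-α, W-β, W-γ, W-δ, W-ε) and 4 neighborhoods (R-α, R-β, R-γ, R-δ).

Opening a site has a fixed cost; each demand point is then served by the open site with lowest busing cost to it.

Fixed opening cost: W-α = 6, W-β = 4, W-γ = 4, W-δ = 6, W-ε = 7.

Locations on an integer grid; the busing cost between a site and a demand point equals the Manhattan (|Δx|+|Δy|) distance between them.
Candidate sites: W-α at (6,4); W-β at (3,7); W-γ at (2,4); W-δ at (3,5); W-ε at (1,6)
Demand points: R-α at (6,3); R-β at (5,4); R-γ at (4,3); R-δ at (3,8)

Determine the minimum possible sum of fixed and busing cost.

Open {W-α, W-β}: assign each demand point to its cheapest open site.
  R-α→W-α 1, R-β→W-α 1, R-γ→W-α 3, R-δ→W-β 1
  busing cost 6, fixed 10 → total 16.
Compare {W-α}: busing cost 12 + fixed 6 = 18.
Compare {W-γ}: busing cost 16 + fixed 4 = 20.
Compare {W-δ}: busing cost 14 + fixed 6 = 20.
All other subsets cost ≥ 18. Minimum total cost: 16.

16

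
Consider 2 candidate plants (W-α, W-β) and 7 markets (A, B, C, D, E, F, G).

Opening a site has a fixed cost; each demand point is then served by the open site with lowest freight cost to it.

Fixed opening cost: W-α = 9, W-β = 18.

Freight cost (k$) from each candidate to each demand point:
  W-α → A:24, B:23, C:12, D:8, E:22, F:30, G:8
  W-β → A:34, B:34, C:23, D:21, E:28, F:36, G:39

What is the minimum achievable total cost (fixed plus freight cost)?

Open {W-α}: assign each demand point to its cheapest open site.
  A→W-α 24, B→W-α 23, C→W-α 12, D→W-α 8, E→W-α 22, F→W-α 30, G→W-α 8
  freight cost 127, fixed 9 → total 136.
Compare {W-α, W-β}: freight cost 127 + fixed 27 = 154.
Compare {W-β}: freight cost 215 + fixed 18 = 233.

136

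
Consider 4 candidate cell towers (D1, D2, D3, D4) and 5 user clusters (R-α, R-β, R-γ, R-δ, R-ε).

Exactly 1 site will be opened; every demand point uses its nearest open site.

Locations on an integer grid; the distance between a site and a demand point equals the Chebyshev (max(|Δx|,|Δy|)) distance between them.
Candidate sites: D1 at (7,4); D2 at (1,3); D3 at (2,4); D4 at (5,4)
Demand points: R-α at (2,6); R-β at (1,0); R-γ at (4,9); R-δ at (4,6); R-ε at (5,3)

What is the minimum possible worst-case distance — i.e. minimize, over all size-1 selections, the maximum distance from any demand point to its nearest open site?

Open {D3}.
  Farthest demand point is R-γ at distance 5 (to D3); all others are ≤ 5.
With {D4} the worst case is 5.
With {D1} the worst case is 6.
No size-1 selection achieves below 5.

5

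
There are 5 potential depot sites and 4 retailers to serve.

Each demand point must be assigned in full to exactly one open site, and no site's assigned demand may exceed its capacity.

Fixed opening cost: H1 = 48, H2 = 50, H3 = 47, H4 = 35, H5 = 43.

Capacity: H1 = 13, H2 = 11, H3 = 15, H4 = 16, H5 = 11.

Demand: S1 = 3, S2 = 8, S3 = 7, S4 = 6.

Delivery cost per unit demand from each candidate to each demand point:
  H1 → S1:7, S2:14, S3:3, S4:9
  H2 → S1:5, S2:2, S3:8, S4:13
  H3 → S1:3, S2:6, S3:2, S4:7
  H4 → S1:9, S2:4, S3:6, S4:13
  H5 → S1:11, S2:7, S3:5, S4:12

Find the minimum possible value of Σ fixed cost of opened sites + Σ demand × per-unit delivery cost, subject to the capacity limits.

184

Open {H2, H3}; cheapest assignment that respects the capacities:
  H2 (cap 11, load 11): S1, S2 — cost 3×5 + 8×2 = 31
  H3 (cap 15, load 13): S3, S4 — cost 7×2 + 6×7 = 56
  Shipping 87, fixed 97 → total 184.
  Any other capacity-feasible assignment to {H2, H3} ships for at least 87.
Compare {H3, H4}: its best feasible assignment gives total 197.
Compare {H1, H2}: its best feasible assignment gives total 204.
Every other set of open sites that can feasibly serve all demand totals ≥ 197 even under its best assignment. Minimum: 184.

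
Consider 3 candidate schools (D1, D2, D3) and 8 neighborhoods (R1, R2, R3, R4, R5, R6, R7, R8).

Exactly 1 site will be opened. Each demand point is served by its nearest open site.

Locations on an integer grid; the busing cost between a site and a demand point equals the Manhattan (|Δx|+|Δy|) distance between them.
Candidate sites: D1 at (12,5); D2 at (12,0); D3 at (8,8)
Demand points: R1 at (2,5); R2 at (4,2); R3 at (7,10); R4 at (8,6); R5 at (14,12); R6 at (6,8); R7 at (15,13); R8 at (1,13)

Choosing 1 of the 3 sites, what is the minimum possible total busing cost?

60

Open {D3}.
  R1→D3 9, R2→D3 10, R3→D3 3, R4→D3 2, R5→D3 10, R6→D3 2, R7→D3 12, R8→D3 12  ⇒ total 60.
Compare {D1}: total 84.
Compare {D2}: total 118.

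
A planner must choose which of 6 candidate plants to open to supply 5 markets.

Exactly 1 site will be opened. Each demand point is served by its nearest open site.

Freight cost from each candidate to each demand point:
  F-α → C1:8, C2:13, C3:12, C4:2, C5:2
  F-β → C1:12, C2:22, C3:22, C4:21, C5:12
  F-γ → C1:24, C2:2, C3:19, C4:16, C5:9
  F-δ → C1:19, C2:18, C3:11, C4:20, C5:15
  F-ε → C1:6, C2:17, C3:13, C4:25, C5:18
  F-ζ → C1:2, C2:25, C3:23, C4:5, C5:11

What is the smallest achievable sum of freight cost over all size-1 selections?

Open {F-α}.
  C1→F-α 8, C2→F-α 13, C3→F-α 12, C4→F-α 2, C5→F-α 2  ⇒ total 37.
Compare {F-ζ}: total 66.
Compare {F-γ}: total 70.
No size-1 selection does better; minimum is 37.

37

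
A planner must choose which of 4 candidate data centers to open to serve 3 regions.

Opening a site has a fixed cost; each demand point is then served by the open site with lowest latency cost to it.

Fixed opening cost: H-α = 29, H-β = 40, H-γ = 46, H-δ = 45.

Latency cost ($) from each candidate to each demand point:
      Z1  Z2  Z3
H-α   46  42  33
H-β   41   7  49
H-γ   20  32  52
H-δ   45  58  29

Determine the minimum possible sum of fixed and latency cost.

137

Open {H-β}: assign each demand point to its cheapest open site.
  Z1→H-β 41, Z2→H-β 7, Z3→H-β 49
  latency cost 97, fixed 40 → total 137.
Compare {H-α}: latency cost 121 + fixed 29 = 150.
Compare {H-γ}: latency cost 104 + fixed 46 = 150.
Compare {H-α, H-β}: latency cost 81 + fixed 69 = 150.
All other subsets cost ≥ 150. Minimum total cost: 137.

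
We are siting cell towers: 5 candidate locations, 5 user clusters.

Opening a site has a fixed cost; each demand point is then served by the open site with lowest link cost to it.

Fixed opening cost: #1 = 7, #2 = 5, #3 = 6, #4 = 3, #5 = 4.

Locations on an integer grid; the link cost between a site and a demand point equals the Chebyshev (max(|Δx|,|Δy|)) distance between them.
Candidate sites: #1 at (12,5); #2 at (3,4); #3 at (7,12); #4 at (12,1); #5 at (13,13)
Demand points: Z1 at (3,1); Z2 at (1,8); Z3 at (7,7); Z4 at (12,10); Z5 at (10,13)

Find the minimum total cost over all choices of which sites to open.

26

Open {#2, #5}: assign each demand point to its cheapest open site.
  Z1→#2 3, Z2→#2 4, Z3→#2 4, Z4→#5 3, Z5→#5 3
  link cost 17, fixed 9 → total 26.
Compare {#2, #4, #5}: link cost 17 + fixed 12 = 29.
Compare {#2, #3}: link cost 19 + fixed 11 = 30.
Compare {#2, #3, #5}: link cost 17 + fixed 15 = 32.
All other subsets cost ≥ 29. Minimum total cost: 26.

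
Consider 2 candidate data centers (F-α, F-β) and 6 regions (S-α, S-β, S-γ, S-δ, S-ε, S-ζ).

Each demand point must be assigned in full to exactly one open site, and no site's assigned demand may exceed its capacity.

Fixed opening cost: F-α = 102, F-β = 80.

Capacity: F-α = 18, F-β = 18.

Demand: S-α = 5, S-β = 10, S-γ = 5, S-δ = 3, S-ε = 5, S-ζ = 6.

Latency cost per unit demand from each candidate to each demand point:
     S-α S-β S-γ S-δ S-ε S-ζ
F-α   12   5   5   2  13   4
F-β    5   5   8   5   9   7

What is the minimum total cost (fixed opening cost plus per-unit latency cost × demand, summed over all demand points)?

375

Open {F-α, F-β}; cheapest assignment that respects the capacities:
  F-α (cap 18, load 18): S-β, S-γ, S-δ — cost 10×5 + 5×5 + 3×2 = 81
  F-β (cap 18, load 16): S-α, S-ε, S-ζ — cost 5×5 + 5×9 + 6×7 = 112
  Shipping 193, fixed 182 → total 375.
  Any other capacity-feasible assignment to {F-α, F-β} ships for at least 193.
Total demand is 34 and no other set of sites has combined capacity ≥ 34, so {F-α, F-β} is the only feasible choice of open sites. Minimum: 375.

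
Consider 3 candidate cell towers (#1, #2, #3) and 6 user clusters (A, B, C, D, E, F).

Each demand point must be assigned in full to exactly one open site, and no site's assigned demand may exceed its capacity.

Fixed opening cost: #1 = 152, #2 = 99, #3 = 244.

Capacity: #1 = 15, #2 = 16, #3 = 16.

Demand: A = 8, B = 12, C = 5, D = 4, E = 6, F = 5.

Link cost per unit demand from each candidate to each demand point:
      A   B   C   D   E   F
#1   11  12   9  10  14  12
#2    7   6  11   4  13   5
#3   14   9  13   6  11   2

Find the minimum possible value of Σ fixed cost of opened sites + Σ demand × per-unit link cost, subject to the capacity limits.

Open {#1, #2, #3}; cheapest assignment that respects the capacities:
  #1 (cap 15, load 13): A, C — cost 8×11 + 5×9 = 133
  #2 (cap 16, load 16): B, D — cost 12×6 + 4×4 = 88
  #3 (cap 16, load 11): E, F — cost 6×11 + 5×2 = 76
  Shipping 297, fixed 495 → total 792.
  Any other capacity-feasible assignment to {#1, #2, #3} ships for at least 297.
Total demand is 40 and no other set of sites has combined capacity ≥ 40, so {#1, #2, #3} is the only feasible choice of open sites. Minimum: 792.

792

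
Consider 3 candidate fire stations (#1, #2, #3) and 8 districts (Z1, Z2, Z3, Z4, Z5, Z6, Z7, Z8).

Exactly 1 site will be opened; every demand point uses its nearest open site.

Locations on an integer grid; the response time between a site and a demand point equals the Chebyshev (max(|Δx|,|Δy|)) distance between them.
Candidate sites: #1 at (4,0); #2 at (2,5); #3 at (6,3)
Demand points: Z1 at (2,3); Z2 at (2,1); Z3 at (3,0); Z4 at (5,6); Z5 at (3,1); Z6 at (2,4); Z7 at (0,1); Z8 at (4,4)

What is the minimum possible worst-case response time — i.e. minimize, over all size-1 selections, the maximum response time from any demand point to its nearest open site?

Open {#2}.
  Farthest demand point is Z3 at response time 5 (to #2); all others are ≤ 5.
With {#1} the worst case is 6.
With {#3} the worst case is 6.
No size-1 selection achieves below 5.

5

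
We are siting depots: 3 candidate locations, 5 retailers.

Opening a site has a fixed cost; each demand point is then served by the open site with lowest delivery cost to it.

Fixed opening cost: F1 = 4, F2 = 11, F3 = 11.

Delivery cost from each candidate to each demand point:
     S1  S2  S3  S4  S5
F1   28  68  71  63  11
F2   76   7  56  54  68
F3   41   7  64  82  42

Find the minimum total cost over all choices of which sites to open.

171

Open {F1, F2}: assign each demand point to its cheapest open site.
  S1→F1 28, S2→F2 7, S3→F2 56, S4→F2 54, S5→F1 11
  delivery cost 156, fixed 15 → total 171.
Compare {F1, F2, F3}: delivery cost 156 + fixed 26 = 182.
Compare {F1, F3}: delivery cost 173 + fixed 15 = 188.
Compare {F2, F3}: delivery cost 200 + fixed 22 = 222.
All other subsets cost ≥ 182. Minimum total cost: 171.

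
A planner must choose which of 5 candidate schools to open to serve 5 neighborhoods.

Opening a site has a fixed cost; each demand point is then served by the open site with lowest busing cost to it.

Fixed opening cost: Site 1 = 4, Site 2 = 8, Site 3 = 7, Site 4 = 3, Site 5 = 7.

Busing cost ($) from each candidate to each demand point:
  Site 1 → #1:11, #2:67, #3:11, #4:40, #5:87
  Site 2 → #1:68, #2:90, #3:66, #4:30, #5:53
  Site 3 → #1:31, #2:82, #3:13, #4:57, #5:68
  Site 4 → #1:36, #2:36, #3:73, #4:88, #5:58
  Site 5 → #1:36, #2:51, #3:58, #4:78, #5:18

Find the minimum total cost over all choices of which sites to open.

128

Open {Site 1, Site 2, Site 4, Site 5}: assign each demand point to its cheapest open site.
  #1→Site 1 11, #2→Site 4 36, #3→Site 1 11, #4→Site 2 30, #5→Site 5 18
  busing cost 106, fixed 22 → total 128.
Compare {Site 1, Site 4, Site 5}: busing cost 116 + fixed 14 = 130.
Compare {Site 1, Site 2, Site 3, Site 4, Site 5}: busing cost 106 + fixed 29 = 135.
Compare {Site 1, Site 3, Site 4, Site 5}: busing cost 116 + fixed 21 = 137.
All other subsets cost ≥ 130. Minimum total cost: 128.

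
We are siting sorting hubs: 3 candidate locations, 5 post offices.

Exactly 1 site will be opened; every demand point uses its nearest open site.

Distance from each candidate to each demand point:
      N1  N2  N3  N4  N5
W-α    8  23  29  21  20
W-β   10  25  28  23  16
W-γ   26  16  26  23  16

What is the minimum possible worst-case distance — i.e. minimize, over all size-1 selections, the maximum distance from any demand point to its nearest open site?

26

Open {W-γ}.
  Farthest demand point is N1 at distance 26 (to W-γ); all others are ≤ 26.
With {W-β} the worst case is 28.
With {W-α} the worst case is 29.
No size-1 selection achieves below 26.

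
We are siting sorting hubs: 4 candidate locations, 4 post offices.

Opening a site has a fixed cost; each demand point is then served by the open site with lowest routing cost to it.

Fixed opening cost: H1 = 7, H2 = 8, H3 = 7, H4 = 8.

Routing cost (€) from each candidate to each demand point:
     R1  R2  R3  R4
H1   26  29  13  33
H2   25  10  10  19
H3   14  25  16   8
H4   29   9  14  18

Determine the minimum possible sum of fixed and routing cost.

57

Open {H2, H3}: assign each demand point to its cheapest open site.
  R1→H3 14, R2→H2 10, R3→H2 10, R4→H3 8
  routing cost 42, fixed 15 → total 57.
Compare {H3, H4}: routing cost 45 + fixed 15 = 60.
Compare {H1, H2, H3}: routing cost 42 + fixed 22 = 64.
Compare {H2, H3, H4}: routing cost 41 + fixed 23 = 64.
All other subsets cost ≥ 60. Minimum total cost: 57.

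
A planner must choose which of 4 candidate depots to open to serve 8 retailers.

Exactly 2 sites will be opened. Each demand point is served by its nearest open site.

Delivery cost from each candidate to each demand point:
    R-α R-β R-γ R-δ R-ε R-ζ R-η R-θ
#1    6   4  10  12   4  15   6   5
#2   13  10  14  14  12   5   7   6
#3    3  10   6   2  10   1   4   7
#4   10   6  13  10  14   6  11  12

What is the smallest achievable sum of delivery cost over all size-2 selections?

29

Open {#1, #3}.
  R-α→#3 3, R-β→#1 4, R-γ→#3 6, R-δ→#3 2, R-ε→#1 4, R-ζ→#3 1, R-η→#3 4, R-θ→#1 5  ⇒ total 29.
Compare {#3, #4}: total 39.
Compare {#2, #3}: total 42.
No size-2 selection does better; minimum is 29.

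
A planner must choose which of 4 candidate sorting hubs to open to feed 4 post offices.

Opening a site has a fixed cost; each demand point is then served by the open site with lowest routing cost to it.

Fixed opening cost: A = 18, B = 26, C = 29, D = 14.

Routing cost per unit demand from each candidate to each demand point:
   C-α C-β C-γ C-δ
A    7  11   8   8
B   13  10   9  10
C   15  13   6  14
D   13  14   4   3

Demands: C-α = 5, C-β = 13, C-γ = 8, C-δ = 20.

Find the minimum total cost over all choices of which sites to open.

Open {A, D}: assign each demand point to its cheapest open site.
  C-α→A 5×7=35, C-β→A 13×11=143, C-γ→D 8×4=32, C-δ→D 20×3=60
  routing cost 270, fixed 32 → total 302.
Compare {A, B, D}: routing cost 257 + fixed 58 = 315.
Compare {B, D}: routing cost 287 + fixed 40 = 327.
Compare {A, C, D}: routing cost 270 + fixed 61 = 331.
All other subsets cost ≥ 315. Minimum total cost: 302.

302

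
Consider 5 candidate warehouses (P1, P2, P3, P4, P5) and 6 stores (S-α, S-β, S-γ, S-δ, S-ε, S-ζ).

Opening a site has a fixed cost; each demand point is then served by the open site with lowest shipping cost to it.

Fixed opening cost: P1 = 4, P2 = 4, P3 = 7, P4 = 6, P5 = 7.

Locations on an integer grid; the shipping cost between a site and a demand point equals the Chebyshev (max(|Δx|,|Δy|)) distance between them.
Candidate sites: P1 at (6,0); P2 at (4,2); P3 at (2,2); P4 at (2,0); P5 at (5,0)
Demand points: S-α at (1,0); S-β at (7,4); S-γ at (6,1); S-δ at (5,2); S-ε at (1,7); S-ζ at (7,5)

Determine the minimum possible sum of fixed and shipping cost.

Open {P2}: assign each demand point to its cheapest open site.
  S-α→P2 3, S-β→P2 3, S-γ→P2 2, S-δ→P2 1, S-ε→P2 5, S-ζ→P2 3
  shipping cost 17, fixed 4 → total 21.
Compare {P1, P2}: shipping cost 16 + fixed 8 = 24.
Compare {P2, P4}: shipping cost 15 + fixed 10 = 25.
Compare {P2, P3}: shipping cost 16 + fixed 11 = 27.
All other subsets cost ≥ 24. Minimum total cost: 21.

21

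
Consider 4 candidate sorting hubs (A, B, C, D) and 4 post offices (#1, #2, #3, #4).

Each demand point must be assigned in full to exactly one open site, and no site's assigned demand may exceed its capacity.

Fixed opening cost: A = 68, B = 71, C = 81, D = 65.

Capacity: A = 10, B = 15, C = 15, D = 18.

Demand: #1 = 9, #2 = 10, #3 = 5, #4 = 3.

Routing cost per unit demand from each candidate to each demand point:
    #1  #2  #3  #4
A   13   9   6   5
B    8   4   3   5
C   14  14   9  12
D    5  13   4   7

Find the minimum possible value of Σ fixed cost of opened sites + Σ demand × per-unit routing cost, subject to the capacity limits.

256

Open {B, D}; cheapest assignment that respects the capacities:
  B (cap 15, load 13): #2, #4 — cost 10×4 + 3×5 = 55
  D (cap 18, load 14): #1, #3 — cost 9×5 + 5×4 = 65
  Shipping 120, fixed 136 → total 256.
  Any other capacity-feasible assignment to {B, D} ships for at least 120.
Compare {A, D}: its best feasible assignment gives total 309.
Compare {A, B, D}: its best feasible assignment gives total 319.
Every other set of open sites that can feasibly serve all demand totals ≥ 309 even under its best assignment. Minimum: 256.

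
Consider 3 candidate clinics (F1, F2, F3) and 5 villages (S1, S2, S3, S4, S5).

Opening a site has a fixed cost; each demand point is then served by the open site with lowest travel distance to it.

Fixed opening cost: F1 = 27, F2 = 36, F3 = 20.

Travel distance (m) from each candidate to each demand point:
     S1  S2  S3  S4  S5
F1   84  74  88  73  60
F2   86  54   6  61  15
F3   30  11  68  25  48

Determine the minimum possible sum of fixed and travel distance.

143

Open {F2, F3}: assign each demand point to its cheapest open site.
  S1→F3 30, S2→F3 11, S3→F2 6, S4→F3 25, S5→F2 15
  travel distance 87, fixed 56 → total 143.
Compare {F1, F2, F3}: travel distance 87 + fixed 83 = 170.
Compare {F3}: travel distance 182 + fixed 20 = 202.
Compare {F1, F3}: travel distance 182 + fixed 47 = 229.
All other subsets cost ≥ 170. Minimum total cost: 143.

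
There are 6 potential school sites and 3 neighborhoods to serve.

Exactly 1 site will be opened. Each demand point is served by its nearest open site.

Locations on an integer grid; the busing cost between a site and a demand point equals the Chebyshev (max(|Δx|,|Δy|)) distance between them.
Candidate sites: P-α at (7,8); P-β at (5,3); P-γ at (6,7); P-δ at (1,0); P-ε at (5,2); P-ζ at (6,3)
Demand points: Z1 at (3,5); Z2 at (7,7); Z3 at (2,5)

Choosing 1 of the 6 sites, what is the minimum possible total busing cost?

8

Open {P-γ}.
  Z1→P-γ 3, Z2→P-γ 1, Z3→P-γ 4  ⇒ total 8.
Compare {P-β}: total 9.
Compare {P-α}: total 10.
No size-1 selection does better; minimum is 8.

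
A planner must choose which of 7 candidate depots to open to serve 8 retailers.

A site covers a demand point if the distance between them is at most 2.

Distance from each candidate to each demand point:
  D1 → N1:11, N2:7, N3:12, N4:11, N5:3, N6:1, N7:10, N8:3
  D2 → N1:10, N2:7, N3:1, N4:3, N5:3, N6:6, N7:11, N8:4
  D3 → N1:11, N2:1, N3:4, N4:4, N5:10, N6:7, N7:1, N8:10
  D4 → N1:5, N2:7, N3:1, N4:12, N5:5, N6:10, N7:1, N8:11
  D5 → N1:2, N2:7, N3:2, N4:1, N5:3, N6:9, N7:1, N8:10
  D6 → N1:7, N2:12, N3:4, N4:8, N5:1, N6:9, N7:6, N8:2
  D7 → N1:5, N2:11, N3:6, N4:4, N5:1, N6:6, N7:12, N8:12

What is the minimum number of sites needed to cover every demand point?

Coverage sets (demand points within 2 of each site):
  D1: {N6}
  D2: {N3}
  D3: {N2, N7}
  D4: {N3, N7}
  D5: {N1, N3, N4, N7}
  D6: {N5, N8}
  D7: {N5}
No 3 sites suffice: every size-3 union leaves at least one demand point uncovered.
But {D1, D3, D5, D6} covers everything, so the minimum is 4.

4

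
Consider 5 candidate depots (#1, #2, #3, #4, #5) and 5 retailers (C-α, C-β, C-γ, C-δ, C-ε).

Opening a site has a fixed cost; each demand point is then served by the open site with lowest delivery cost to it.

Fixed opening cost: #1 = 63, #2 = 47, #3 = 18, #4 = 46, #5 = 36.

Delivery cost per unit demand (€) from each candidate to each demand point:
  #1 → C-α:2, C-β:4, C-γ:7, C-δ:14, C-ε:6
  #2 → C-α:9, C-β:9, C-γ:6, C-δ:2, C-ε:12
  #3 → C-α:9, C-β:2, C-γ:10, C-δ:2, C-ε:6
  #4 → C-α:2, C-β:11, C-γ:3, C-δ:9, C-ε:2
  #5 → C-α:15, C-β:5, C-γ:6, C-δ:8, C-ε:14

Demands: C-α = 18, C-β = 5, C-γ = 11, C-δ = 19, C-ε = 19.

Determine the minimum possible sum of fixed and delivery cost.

Open {#3, #4}: assign each demand point to its cheapest open site.
  C-α→#4 18×2=36, C-β→#3 5×2=10, C-γ→#4 11×3=33, C-δ→#3 19×2=38, C-ε→#4 19×2=38
  delivery cost 155, fixed 64 → total 219.
Compare {#3, #4, #5}: delivery cost 155 + fixed 100 = 255.
Compare {#2, #3, #4}: delivery cost 155 + fixed 111 = 266.
Compare {#1, #3, #4}: delivery cost 155 + fixed 127 = 282.
All other subsets cost ≥ 255. Minimum total cost: 219.

219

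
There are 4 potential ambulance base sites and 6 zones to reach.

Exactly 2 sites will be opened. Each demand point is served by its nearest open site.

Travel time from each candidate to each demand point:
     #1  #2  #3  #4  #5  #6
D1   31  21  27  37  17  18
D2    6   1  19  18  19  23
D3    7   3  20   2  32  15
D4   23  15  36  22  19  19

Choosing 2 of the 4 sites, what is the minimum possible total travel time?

62

Open {D2, D3}.
  #1→D2 6, #2→D2 1, #3→D2 19, #4→D3 2, #5→D2 19, #6→D3 15  ⇒ total 62.
Compare {D1, D3}: total 64.
Compare {D3, D4}: total 66.
No size-2 selection does better; minimum is 62.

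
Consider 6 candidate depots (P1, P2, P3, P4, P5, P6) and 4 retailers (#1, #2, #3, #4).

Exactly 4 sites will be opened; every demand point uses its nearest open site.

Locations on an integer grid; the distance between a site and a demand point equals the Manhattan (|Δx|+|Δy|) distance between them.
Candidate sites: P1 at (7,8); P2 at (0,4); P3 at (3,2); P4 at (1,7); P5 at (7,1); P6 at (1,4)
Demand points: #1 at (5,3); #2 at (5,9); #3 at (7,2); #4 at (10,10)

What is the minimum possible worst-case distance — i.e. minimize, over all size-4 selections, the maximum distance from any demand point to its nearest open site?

5

Open {P1, P2, P3, P4}.
  Farthest demand point is #4 at distance 5 (to P1); all others are ≤ 5.
With {P1, P2, P3, P5} the worst case is 5.
With {P1, P2, P3, P6} the worst case is 5.
No size-4 selection achieves below 5.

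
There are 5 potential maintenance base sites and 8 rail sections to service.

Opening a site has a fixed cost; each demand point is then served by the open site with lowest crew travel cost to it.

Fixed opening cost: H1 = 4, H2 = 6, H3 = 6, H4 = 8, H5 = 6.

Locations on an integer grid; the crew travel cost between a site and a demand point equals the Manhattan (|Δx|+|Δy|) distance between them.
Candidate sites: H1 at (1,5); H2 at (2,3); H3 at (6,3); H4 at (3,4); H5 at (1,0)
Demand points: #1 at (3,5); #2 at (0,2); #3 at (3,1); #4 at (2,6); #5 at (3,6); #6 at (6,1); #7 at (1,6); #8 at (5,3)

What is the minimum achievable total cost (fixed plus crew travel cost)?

Open {H1, H3}: assign each demand point to its cheapest open site.
  #1→H1 2, #2→H1 4, #3→H3 5, #4→H1 2, #5→H1 3, #6→H3 2, #7→H1 1, #8→H3 1
  crew travel cost 20, fixed 10 → total 30.
Compare {H1, H2}: crew travel cost 23 + fixed 10 = 33.
Compare {H1, H2, H3}: crew travel cost 17 + fixed 16 = 33.
Compare {H1, H3, H5}: crew travel cost 17 + fixed 16 = 33.
All other subsets cost ≥ 33. Minimum total cost: 30.

30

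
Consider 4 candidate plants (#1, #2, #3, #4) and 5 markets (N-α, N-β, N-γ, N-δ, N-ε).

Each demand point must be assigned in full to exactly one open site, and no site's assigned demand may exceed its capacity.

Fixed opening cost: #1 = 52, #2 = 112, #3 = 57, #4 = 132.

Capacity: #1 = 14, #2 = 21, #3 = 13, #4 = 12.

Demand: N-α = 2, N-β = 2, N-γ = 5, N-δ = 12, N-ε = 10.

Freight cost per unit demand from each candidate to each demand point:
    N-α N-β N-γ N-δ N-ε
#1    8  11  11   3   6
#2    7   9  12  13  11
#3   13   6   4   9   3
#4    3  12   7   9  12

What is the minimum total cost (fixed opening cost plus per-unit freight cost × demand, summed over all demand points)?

Open {#1, #3, #4}; cheapest assignment that respects the capacities:
  #1 (cap 14, load 12): N-δ — cost 12×3 = 36
  #3 (cap 13, load 12): N-β, N-ε — cost 2×6 + 10×3 = 42
  #4 (cap 12, load 7): N-α, N-γ — cost 2×3 + 5×7 = 41
  Shipping 119, fixed 241 → total 360.
  Any other capacity-feasible assignment to {#1, #3, #4} ships for at least 119.
Compare {#1, #2, #3}: its best feasible assignment gives total 373.
Compare {#1, #2}: its best feasible assignment gives total 402.
Every other set of open sites that can feasibly serve all demand totals ≥ 373 even under its best assignment. Minimum: 360.

360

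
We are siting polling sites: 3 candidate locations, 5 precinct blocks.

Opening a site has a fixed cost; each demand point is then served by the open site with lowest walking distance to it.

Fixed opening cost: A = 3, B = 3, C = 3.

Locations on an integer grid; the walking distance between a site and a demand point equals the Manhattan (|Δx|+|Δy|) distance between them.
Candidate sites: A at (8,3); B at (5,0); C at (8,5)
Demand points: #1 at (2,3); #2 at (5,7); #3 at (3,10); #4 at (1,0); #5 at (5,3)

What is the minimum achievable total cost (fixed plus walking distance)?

34

Open {B, C}: assign each demand point to its cheapest open site.
  #1→B 6, #2→C 5, #3→C 10, #4→B 4, #5→B 3
  walking distance 28, fixed 6 → total 34.
Compare {B}: walking distance 32 + fixed 3 = 35.
Compare {A, B, C}: walking distance 28 + fixed 9 = 37.
Compare {A, B}: walking distance 32 + fixed 6 = 38.
All other subsets cost ≥ 35. Minimum total cost: 34.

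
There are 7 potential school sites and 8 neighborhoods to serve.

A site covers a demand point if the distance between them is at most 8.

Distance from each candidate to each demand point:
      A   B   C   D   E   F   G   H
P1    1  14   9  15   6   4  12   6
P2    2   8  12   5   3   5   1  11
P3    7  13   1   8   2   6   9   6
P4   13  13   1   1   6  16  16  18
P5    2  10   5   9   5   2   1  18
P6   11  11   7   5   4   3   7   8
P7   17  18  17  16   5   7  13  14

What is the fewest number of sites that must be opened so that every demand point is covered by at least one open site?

2

Coverage sets (demand points within 8 of each site):
  P1: {A, E, F, H}
  P2: {A, B, D, E, F, G}
  P3: {A, C, D, E, F, H}
  P4: {C, D, E}
  P5: {A, C, E, F, G}
  P6: {C, D, E, F, G, H}
  P7: {E, F}
No single site covers all 8 demand points.
But {P2, P3} covers everything, so the minimum is 2.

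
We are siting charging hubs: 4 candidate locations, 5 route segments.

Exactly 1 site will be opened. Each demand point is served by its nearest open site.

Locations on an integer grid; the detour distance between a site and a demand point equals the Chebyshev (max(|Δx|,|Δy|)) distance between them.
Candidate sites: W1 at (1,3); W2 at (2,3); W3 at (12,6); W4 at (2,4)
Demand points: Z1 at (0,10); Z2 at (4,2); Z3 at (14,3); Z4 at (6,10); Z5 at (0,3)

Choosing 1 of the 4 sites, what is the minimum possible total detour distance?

Open {W4}.
  Z1→W4 6, Z2→W4 2, Z3→W4 12, Z4→W4 6, Z5→W4 2  ⇒ total 28.
Compare {W2}: total 30.
Compare {W1}: total 31.
No size-1 selection does better; minimum is 28.

28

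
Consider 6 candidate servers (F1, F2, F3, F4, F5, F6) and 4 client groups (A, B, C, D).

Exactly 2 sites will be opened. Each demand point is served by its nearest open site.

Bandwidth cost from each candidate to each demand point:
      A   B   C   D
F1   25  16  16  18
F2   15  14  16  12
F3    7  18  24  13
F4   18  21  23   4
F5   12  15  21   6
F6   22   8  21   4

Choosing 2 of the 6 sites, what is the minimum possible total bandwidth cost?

Open {F3, F6}.
  A→F3 7, B→F6 8, C→F6 21, D→F6 4  ⇒ total 40.
Compare {F2, F6}: total 43.
Compare {F5, F6}: total 45.
No size-2 selection does better; minimum is 40.

40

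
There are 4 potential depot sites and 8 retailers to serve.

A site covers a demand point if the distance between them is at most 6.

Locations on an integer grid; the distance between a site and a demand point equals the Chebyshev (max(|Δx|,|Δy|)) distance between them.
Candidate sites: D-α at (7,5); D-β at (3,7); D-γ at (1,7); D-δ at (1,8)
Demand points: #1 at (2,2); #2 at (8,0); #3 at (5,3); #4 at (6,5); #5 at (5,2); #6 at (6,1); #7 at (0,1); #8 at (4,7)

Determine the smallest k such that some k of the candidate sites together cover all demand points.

Coverage sets (demand points within 6 of each site):
  D-α: {#1, #2, #3, #4, #5, #6, #8}
  D-β: {#1, #3, #4, #5, #6, #7, #8}
  D-γ: {#1, #3, #4, #5, #6, #7, #8}
  D-δ: {#1, #3, #4, #5, #8}
No single site covers all 8 demand points.
But {D-α, D-β} covers everything, so the minimum is 2.

2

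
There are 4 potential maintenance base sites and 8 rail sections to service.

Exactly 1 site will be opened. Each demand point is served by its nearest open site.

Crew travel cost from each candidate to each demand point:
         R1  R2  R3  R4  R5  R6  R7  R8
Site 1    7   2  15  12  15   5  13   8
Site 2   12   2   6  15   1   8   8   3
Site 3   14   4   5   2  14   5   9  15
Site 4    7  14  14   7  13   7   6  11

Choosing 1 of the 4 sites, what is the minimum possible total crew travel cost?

55

Open {Site 2}.
  R1→Site 2 12, R2→Site 2 2, R3→Site 2 6, R4→Site 2 15, R5→Site 2 1, R6→Site 2 8, R7→Site 2 8, R8→Site 2 3  ⇒ total 55.
Compare {Site 3}: total 68.
Compare {Site 1}: total 77.
No size-1 selection does better; minimum is 55.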